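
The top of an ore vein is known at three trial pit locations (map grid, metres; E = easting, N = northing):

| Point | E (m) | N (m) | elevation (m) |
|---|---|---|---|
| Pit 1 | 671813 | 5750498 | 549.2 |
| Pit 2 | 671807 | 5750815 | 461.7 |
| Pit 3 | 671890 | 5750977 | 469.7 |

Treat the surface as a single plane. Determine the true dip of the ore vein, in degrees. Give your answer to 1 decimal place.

Let the plane be z = a·E + b·N + c.
Pit 2−Pit 1: −6a + 317b = −87.5;  Pit 3−Pit 1: 77a + 479b = −79.5.
Solving gives a = 0.61251, b = −0.26443.
Gradient magnitude |∇z| = √(a² + b²) = √(0.37516 + 0.06992) = 0.66715.
True dip = arctan(0.66715) = 33.7°, dipping toward WNW (azimuth ≈ 293°).

33.7°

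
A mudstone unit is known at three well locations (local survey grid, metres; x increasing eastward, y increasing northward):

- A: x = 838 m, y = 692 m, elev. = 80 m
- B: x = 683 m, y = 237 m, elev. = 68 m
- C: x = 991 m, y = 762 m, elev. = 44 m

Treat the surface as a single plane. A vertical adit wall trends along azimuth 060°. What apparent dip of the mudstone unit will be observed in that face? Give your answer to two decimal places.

10.80°

Two edge vectors: A→B = (-155, -455, -12), A→C = (153, 70, -36).
Normal n = (A→B) × (A→C) = (17220, -7416, 58765).
So ∂z/∂x = −n_x/n_z = −0.29303 and ∂z/∂y = −n_y/n_z = 0.12620.
Unit vector along 060° is (sin 60°, cos 60°) = (0.8660, 0.5000).
Slope in that direction = a·(0.8660) + b·(0.5000) = −0.19067.
Apparent dip = arctan|0.19067| = 10.80° (true dip is 17.7°, so apparent ≤ true as expected).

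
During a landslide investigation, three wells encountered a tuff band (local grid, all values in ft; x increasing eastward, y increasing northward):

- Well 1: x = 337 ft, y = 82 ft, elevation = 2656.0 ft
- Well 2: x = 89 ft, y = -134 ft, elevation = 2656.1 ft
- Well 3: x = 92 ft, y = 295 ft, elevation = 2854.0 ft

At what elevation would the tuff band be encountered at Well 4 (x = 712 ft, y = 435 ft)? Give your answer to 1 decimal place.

Let the plane be z = a·x + b·y + c.
Well 2−Well 1: −248a − 216b = 0.1;  Well 3−Well 1: −245a + 213b = 198.
Solving gives a = −0.40465, b = 0.46414.
Then c = 2656 − a·337 − b·82 = 2754.31.
At (712, 435): z = −288.1 + 201.9 + 2754.31 = 2668.1 ft.

2668.1 ft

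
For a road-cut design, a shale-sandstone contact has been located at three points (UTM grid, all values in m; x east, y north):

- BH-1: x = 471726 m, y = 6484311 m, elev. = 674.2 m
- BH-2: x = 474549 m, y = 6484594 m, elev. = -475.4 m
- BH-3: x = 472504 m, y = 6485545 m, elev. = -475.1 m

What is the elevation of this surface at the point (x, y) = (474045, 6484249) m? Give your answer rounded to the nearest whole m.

-58 m

Two edge vectors: BH-1→BH-2 = (2823, 283, -1149.6), BH-1→BH-3 = (778, 1234, -1149.3).
Normal n = (BH-1→BH-2) × (BH-1→BH-3) = (1093354.5, 2350085.1, 3263408).
So ∂z/∂x = −n_x/n_z = −0.33503457 and ∂z/∂y = −n_y/n_z = −0.72013217.
Intercept c from BH-1: 674.2 + 158044.52 + 4669560.98 = 4828279.70.
At (474045, 6484249): z = −158821.5 − 4669516.3 + 4828279.70 = -58.1 m.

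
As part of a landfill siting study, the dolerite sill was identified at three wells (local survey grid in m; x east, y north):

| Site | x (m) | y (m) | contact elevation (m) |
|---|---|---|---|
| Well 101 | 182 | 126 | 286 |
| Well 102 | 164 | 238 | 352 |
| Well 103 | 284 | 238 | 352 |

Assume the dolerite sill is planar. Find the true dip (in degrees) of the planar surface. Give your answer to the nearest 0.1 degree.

30.5°

Let the plane be z = a·x + b·y + c.
Well 102−Well 101: −18a + 112b = 66;  Well 103−Well 101: 102a + 112b = 66.
Solving gives a = 0.00000, b = 0.58929.
Gradient magnitude |∇z| = √(a² + b²) = √(0.00000 + 0.34726) = 0.58929.
True dip = arctan(0.58929) = 30.5°, dipping toward S (azimuth ≈ 180°).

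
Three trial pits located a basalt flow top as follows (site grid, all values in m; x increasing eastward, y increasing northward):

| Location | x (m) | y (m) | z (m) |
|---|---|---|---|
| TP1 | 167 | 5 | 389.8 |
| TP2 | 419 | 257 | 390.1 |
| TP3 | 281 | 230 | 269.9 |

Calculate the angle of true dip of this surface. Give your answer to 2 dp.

Two edge vectors: TP1→TP2 = (252, 252, 0.3), TP1→TP3 = (114, 225, -119.9).
Normal n = (TP1→TP2) × (TP1→TP3) = (-30282.3, 30249, 27972).
So ∂z/∂x = −n_x/n_z = 1.08259 and ∂z/∂y = −n_y/n_z = −1.08140.
Gradient magnitude |∇z| = √(a² + b²) = √(1.17201 + 1.16943) = 1.53018.
True dip = arctan(1.53018) = 56.83°, dipping toward NW (azimuth ≈ 315°).

56.83°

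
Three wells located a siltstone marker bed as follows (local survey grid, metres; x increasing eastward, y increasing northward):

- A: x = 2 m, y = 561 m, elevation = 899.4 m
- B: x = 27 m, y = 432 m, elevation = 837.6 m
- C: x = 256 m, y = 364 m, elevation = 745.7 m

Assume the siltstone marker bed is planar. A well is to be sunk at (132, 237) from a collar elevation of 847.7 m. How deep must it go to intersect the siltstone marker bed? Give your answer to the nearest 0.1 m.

122.0 m

Two edge vectors: A→B = (25, -129, -61.8), A→C = (254, -197, -153.7).
Normal n = (A→B) × (A→C) = (7652.7, -11854.7, 27841).
So ∂z/∂x = −n_x/n_z = −0.27487 and ∂z/∂y = −n_y/n_z = 0.42580.
Intercept c from A: 899.4 + 0.55 − 238.87 = 661.08.
At (132, 237): z_contact = −36.28 + 100.91 + 661.08 = 725.71 m.
Depth below ground = 847.7 − 725.71 = 122.0 m.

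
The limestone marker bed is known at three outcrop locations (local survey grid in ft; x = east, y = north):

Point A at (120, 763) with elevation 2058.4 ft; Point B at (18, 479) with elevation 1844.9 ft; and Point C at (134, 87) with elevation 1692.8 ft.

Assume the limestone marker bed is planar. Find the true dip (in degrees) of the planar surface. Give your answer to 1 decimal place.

Two edge vectors: Point A→Point B = (-102, -284, -213.5), Point A→Point C = (14, -676, -365.6).
Normal n = (Point A→Point B) × (Point A→Point C) = (-40495.6, -40280.2, 72928).
So ∂z/∂x = −n_x/n_z = 0.55528 and ∂z/∂y = −n_y/n_z = 0.55233.
Gradient magnitude |∇z| = √(a² + b²) = √(0.30834 + 0.30507) = 0.78320.
True dip = arctan(0.78320) = 38.1°, dipping toward SW (azimuth ≈ 225°).

38.1°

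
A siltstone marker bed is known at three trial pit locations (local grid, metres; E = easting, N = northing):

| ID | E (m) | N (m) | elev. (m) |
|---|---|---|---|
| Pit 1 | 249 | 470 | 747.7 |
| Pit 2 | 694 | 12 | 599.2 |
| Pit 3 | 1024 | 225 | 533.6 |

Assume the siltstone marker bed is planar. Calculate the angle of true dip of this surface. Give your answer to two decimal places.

Two edge vectors: Pit 1→Pit 2 = (445, -458, -148.5), Pit 1→Pit 3 = (775, -245, -214.1).
Normal n = (Pit 1→Pit 2) × (Pit 1→Pit 3) = (61675.3, -19813, 245925).
So ∂z/∂E = −n_x/n_z = −0.25079 and ∂z/∂N = −n_y/n_z = 0.08057.
Gradient magnitude |∇z| = √(a² + b²) = √(0.06290 + 0.00649) = 0.26341.
True dip = arctan(0.26341) = 14.76°, dipping toward ESE (azimuth ≈ 108°).

14.76°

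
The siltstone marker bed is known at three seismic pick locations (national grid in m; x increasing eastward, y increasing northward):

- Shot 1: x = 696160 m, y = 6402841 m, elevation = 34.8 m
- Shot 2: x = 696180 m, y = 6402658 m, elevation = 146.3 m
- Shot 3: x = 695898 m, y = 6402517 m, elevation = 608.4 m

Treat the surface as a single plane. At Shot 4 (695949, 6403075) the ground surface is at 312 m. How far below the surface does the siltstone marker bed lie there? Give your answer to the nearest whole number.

185 m

Let the plane be z = a·x + b·y + c.
Shot 2−Shot 1: 20a − 183b = 111.5;  Shot 3−Shot 1: −262a − 324b = 573.6.
Solving gives a = −1.26488810, b = −0.74752875.
Then c = 34.8 − a·696160 − b·6402841 = 5666907.06.
At (695949, 6403075): z_contact = −880297.6 − 4786482.7 + 5666907.06 = 126.8 m.
Depth below ground = 312 − 126.8 = 185 m.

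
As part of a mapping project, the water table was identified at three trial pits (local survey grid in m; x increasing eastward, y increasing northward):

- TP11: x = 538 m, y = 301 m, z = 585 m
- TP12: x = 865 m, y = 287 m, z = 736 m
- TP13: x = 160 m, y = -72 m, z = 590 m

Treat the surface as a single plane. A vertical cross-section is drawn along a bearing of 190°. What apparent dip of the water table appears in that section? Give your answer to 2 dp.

Let the plane be z = a·x + b·y + c.
TP12−TP11: 327a − 14b = 151;  TP13−TP11: −378a − 373b = 5.
Solving gives a = 0.44202, b = −0.46135.
Unit vector along 190° is (sin 190°, cos 190°) = (-0.1736, -0.9848).
Slope in that direction = a·(-0.1736) + b·(-0.9848) = 0.37759.
Apparent dip = arctan|0.37759| = 20.69° (true dip is 32.6°, so apparent ≤ true as expected).

20.69°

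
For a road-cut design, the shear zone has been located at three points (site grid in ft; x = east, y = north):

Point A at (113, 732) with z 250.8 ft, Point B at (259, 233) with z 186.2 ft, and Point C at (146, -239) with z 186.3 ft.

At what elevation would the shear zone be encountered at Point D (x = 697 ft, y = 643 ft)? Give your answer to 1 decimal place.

Let the plane be z = a·x + b·y + c.
Point B−Point A: 146a − 499b = −64.6;  Point C−Point A: 33a − 971b = −64.5.
Solving gives a = −0.24375, b = 0.05814.
Then c = 250.8 − a·113 − b·732 = 235.78.
At (697, 643): z = −169.9 + 37.4 + 235.78 = 103.3 ft.

103.3 ft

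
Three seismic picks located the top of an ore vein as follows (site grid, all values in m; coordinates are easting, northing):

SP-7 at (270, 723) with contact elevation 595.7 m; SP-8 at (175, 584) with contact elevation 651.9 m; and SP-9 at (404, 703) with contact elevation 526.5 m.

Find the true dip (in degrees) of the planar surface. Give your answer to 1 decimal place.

Two edge vectors: SP-7→SP-8 = (-95, -139, 56.2), SP-7→SP-9 = (134, -20, -69.2).
Normal n = (SP-7→SP-8) × (SP-7→SP-9) = (10742.8, 956.8, 20526).
So ∂z/∂easting = −n_x/n_z = −0.52338 and ∂z/∂northing = −n_y/n_z = −0.04661.
Gradient magnitude |∇z| = √(a² + b²) = √(0.27392 + 0.00217) = 0.52545.
True dip = arctan(0.52545) = 27.7°, dipping toward E (azimuth ≈ 085°).

27.7°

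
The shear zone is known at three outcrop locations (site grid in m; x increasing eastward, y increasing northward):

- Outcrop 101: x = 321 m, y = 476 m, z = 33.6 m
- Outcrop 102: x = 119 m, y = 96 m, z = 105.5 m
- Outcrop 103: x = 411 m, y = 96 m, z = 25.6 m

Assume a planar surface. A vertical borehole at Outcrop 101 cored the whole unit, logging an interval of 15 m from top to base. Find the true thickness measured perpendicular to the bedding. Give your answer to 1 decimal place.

Two edge vectors: Outcrop 101→Outcrop 102 = (-202, -380, 71.9), Outcrop 101→Outcrop 103 = (90, -380, -8).
Normal n = (Outcrop 101→Outcrop 102) × (Outcrop 101→Outcrop 103) = (30362, 4855, 110960).
So ∂z/∂x = −n_x/n_z = −0.27363 and ∂z/∂y = −n_y/n_z = −0.04375.
|∇z| = √(a²+b²) = 0.27711, so dip δ = arctan(0.27711) = 15.49°.
True thickness = vertical thickness × cos δ = 15 × cos 15.49° = 14.5 m.

14.5 m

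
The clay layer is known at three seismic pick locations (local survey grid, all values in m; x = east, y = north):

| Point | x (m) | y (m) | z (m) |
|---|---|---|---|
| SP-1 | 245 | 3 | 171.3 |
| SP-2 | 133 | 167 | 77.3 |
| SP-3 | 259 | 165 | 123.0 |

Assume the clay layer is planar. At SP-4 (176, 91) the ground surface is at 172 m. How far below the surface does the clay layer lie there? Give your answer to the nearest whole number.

Let the plane be z = a·x + b·y + c.
SP-2−SP-1: −112a + 164b = −94;  SP-3−SP-1: 14a + 162b = −48.3.
Solving gives a = 0.35748, b = −0.32904.
Then c = 171.3 − a·245 − b·3 = 84.71.
At (176, 91): z_contact = 62.9 − 29.9 + 84.71 = 117.7 m.
Depth below ground = 172 − 117.7 = 54 m.

54 m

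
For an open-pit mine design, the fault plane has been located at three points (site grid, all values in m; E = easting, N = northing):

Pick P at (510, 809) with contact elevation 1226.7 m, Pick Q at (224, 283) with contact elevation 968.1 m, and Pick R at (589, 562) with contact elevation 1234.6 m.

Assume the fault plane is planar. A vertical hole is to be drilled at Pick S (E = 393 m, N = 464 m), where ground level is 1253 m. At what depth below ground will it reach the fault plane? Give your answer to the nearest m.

153 m

Let the plane be z = a·E + b·N + c.
Pick Q−Pick P: −286a − 526b = −258.6;  Pick R−Pick P: 79a − 247b = 7.9.
Solving gives a = 0.60635, b = 0.16195.
Then c = 1226.7 − a·510 − b·809 = 786.45.
At (393, 464): z_contact = 238.3 + 75.1 + 786.45 = 1099.9 m.
Depth below ground = 1253 − 1099.9 = 153 m.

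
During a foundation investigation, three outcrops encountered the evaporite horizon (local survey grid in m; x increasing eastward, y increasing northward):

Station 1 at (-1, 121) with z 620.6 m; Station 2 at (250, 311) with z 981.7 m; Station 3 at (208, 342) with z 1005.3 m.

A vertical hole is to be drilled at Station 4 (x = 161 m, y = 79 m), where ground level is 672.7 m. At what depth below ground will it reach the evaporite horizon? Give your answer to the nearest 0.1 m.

Two edge vectors: Station 1→Station 2 = (251, 190, 361.1), Station 1→Station 3 = (209, 221, 384.7).
Normal n = (Station 1→Station 2) × (Station 1→Station 3) = (-6710.1, -21089.8, 15761).
So ∂z/∂x = −n_x/n_z = 0.42574 and ∂z/∂y = −n_y/n_z = 1.33810.
Intercept c from Station 1: 620.6 + 0.43 − 161.91 = 459.12.
At (161, 79): z_contact = 68.54 + 105.71 + 459.12 = 633.37 m.
Depth below ground = 672.7 − 633.37 = 39.3 m.

39.3 m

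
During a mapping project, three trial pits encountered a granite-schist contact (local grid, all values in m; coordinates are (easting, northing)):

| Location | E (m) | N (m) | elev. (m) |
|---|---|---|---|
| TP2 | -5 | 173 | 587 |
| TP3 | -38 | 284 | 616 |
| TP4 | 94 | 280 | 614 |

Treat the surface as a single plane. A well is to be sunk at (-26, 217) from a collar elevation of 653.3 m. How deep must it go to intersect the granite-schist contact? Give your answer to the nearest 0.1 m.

Let the plane be z = a·E + b·N + c.
TP3−TP2: −33a + 111b = 29;  TP4−TP2: 99a + 107b = 27.
Solving gives a = −0.00730, b = 0.25909.
Then c = 587 − a·-5 − b·173 = 542.14.
At (-26, 217): z_contact = 0.19 + 56.22 + 542.14 = 598.55 m.
Depth below ground = 653.3 − 598.55 = 54.7 m.

54.7 m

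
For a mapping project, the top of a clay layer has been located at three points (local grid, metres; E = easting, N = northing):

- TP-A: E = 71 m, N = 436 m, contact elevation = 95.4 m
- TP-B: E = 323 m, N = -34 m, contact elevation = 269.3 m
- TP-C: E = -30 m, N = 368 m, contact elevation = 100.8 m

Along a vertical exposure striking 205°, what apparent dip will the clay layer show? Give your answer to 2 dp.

Two edge vectors: TP-A→TP-B = (252, -470, 173.9), TP-A→TP-C = (-101, -68, 5.4).
Normal n = (TP-A→TP-B) × (TP-A→TP-C) = (9287.2, -18924.7, -64606).
So ∂z/∂E = −n_x/n_z = 0.14375 and ∂z/∂N = −n_y/n_z = −0.29292.
Unit vector along 205° is (sin 205°, cos 205°) = (-0.4226, -0.9063).
Slope in that direction = a·(-0.4226) + b·(-0.9063) = 0.20473.
Apparent dip = arctan|0.20473| = 11.57° (true dip is 18.1°, so apparent ≤ true as expected).

11.57°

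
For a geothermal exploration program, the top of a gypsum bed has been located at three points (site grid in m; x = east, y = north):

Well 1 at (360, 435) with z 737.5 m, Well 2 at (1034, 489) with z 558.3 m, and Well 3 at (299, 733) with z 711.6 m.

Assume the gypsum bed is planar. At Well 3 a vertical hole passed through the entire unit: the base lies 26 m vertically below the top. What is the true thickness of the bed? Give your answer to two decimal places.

24.97 m

Two edge vectors: Well 1→Well 2 = (674, 54, -179.2), Well 1→Well 3 = (-61, 298, -25.9).
Normal n = (Well 1→Well 2) × (Well 1→Well 3) = (52003, 28387.8, 204146).
So ∂z/∂x = −n_x/n_z = −0.25473 and ∂z/∂y = −n_y/n_z = −0.13906.
|∇z| = √(a²+b²) = 0.29022, so dip δ = arctan(0.29022) = 16.18°.
True thickness = vertical thickness × cos δ = 26 × cos 16.18° = 24.97 m.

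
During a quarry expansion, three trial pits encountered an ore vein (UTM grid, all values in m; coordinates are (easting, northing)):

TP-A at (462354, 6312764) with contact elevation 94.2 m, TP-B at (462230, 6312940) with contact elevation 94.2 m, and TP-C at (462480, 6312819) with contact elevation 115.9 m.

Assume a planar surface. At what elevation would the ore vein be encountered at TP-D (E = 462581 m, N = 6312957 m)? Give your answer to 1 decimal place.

142.0 m

Let the plane be z = a·E + b·N + c.
TP-B−TP-A: −124a + 176b = 0;  TP-C−TP-A: 126a + 55b = 21.7.
Solving gives a = 0.131714719, b = 0.092799007.
Then c = 94.2 − a·462354 − b·6312764 = −646622.86.
At (462581, 6312957): z = 60928.7 + 585836.1 − 646622.86 = 142.0 m.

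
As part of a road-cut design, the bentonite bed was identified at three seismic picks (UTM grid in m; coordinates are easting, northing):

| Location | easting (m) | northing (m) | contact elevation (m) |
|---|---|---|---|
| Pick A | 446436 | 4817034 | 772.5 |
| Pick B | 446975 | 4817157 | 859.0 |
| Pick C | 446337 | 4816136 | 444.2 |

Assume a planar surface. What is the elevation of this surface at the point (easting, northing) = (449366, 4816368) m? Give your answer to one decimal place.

Two edge vectors: Pick A→Pick B = (539, 123, 86.5), Pick A→Pick C = (-99, -898, -328.3).
Normal n = (Pick A→Pick B) × (Pick A→Pick C) = (37296.1, 168390.2, -471845).
So ∂z/∂easting = −n_x/n_z = 0.079043118 and ∂z/∂northing = −n_y/n_z = 0.356876093.
Intercept c from Pick A: 772.5 − 35287.69 − 1719084.27 = −1753599.47.
At (449366, 4816368): z = 35519.3 + 1718846.6 − 1753599.47 = 766.4 m.

766.4 m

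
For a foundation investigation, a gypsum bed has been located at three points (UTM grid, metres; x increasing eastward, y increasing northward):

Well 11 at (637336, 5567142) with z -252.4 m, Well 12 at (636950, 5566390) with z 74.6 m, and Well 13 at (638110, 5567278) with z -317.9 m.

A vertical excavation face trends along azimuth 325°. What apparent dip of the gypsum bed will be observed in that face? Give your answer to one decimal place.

19.1°

Two edge vectors: Well 11→Well 12 = (-386, -752, 327), Well 11→Well 13 = (774, 136, -65.5).
Normal n = (Well 11→Well 12) × (Well 11→Well 13) = (4784, 227815, 529552).
So ∂z/∂x = −n_x/n_z = −0.00903 and ∂z/∂y = −n_y/n_z = −0.43020.
Unit vector along 325° is (sin 325°, cos 325°) = (-0.5736, 0.8192).
Slope in that direction = a·(-0.5736) + b·(0.8192) = −0.34722.
Apparent dip = arctan|0.34722| = 19.1° (true dip is 23.3°, so apparent ≤ true as expected).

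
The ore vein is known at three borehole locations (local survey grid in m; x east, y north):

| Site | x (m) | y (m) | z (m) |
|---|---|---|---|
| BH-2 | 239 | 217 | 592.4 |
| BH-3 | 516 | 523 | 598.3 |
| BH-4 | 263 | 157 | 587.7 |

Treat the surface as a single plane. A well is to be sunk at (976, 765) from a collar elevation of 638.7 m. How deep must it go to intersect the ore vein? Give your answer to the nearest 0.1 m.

Two edge vectors: BH-2→BH-3 = (277, 306, 5.9), BH-2→BH-4 = (24, -60, -4.7).
Normal n = (BH-2→BH-3) × (BH-2→BH-4) = (-1084.2, 1443.5, -23964).
So ∂z/∂x = −n_x/n_z = −0.04524 and ∂z/∂y = −n_y/n_z = 0.06024.
Intercept c from BH-2: 592.4 + 10.81 − 13.07 = 590.14.
At (976, 765): z_contact = −44.16 + 46.08 + 590.14 = 592.07 m.
Depth below ground = 638.7 − 592.07 = 46.6 m.

46.6 m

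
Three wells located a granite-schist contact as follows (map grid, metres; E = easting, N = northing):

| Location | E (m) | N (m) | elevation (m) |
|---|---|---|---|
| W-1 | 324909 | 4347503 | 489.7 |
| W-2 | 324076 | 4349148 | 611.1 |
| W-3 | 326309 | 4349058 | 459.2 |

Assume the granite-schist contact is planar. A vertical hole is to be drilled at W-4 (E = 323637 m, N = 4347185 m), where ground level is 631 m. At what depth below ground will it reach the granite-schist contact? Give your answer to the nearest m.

Two edge vectors: W-1→W-2 = (-833, 1645, 121.4), W-1→W-3 = (1400, 1555, -30.5).
Normal n = (W-1→W-2) × (W-1→W-3) = (-238949.5, 144553.5, -3598315).
So ∂z/∂E = −n_x/n_z = −0.06640594 and ∂z/∂N = −n_y/n_z = 0.04017255.
Intercept c from W-1: 489.7 + 21575.89 − 174650.29 = −152584.71.
At (323637, 4347185): z_contact = −21491.4 + 174637.5 − 152584.71 = 561.4 m.
Depth below ground = 631 − 561.4 = 70 m.

70 m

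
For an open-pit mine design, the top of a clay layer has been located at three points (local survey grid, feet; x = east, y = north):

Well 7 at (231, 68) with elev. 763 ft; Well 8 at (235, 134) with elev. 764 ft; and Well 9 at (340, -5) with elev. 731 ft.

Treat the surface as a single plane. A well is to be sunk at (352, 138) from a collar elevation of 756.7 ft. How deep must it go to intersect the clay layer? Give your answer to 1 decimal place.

Two edge vectors: Well 7→Well 8 = (4, 66, 1), Well 7→Well 9 = (109, -73, -32).
Normal n = (Well 7→Well 8) × (Well 7→Well 9) = (-2039, 237, -7486).
So ∂z/∂x = −n_x/n_z = −0.27238 and ∂z/∂y = −n_y/n_z = 0.03166.
Intercept c from Well 7: 763 + 62.92 − 2.15 = 823.77.
At (352, 138): z_contact = −95.88 + 4.37 + 823.77 = 732.26 ft.
Depth below ground = 756.7 − 732.26 = 24.4 ft.

24.4 ft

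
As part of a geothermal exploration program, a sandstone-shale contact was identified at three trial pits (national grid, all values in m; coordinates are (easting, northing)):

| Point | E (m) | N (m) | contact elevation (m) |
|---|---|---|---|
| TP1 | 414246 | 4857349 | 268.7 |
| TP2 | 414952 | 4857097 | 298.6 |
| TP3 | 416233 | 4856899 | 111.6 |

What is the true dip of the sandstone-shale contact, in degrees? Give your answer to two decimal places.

Two edge vectors: TP1→TP2 = (706, -252, 29.9), TP1→TP3 = (1987, -450, -157.1).
Normal n = (TP1→TP2) × (TP1→TP3) = (53044.2, 170323.9, 183024).
So ∂z/∂E = −n_x/n_z = −0.28982 and ∂z/∂N = −n_y/n_z = −0.93061.
Gradient magnitude |∇z| = √(a² + b²) = √(0.08400 + 0.86603) = 0.97470.
True dip = arctan(0.97470) = 44.27°, dipping toward NNE (azimuth ≈ 017°).

44.27°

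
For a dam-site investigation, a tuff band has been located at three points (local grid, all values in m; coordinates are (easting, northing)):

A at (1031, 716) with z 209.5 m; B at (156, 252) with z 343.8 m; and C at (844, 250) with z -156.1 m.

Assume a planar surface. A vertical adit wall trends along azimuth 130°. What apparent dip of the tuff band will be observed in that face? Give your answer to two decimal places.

51.23°

Two edge vectors: A→B = (-875, -464, 134.3), A→C = (-187, -466, -365.6).
Normal n = (A→B) × (A→C) = (232222.2, -345014.1, 320982).
So ∂z/∂E = −n_x/n_z = −0.72347 and ∂z/∂N = −n_y/n_z = 1.07487.
Unit vector along 130° is (sin 130°, cos 130°) = (0.7660, -0.6428).
Slope in that direction = a·(0.7660) + b·(-0.6428) = −1.24513.
Apparent dip = arctan|1.24513| = 51.23° (true dip is 52.3°, so apparent ≤ true as expected).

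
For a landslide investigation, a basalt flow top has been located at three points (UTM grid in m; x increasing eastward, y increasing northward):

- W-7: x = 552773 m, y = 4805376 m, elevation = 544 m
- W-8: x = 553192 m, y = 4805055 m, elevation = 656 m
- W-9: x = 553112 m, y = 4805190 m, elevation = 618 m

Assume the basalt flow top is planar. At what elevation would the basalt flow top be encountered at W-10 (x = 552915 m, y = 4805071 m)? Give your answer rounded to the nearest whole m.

Let the plane be z = a·x + b·y + c.
W-8−W-7: 419a − 321b = 112;  W-9−W-7: 339a − 186b = 74.
Solving gives a = 0.09460903, b = −0.22541687.
Then c = 544 − a·552773 − b·4805376 = 1031459.49.
At (552915, 4805071): z = 52310.8 − 1083144.1 + 1031459.49 = 626.2 m.

626 m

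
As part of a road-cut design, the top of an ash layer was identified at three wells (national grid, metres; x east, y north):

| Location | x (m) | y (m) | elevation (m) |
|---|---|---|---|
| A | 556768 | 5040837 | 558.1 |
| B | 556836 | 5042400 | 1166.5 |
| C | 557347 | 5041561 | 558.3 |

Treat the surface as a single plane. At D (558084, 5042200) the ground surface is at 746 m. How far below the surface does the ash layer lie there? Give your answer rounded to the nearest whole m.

Two edge vectors: A→B = (68, 1563, 608.4), A→C = (579, 724, 0.2).
Normal n = (A→B) × (A→C) = (-440169, 352250, -855745).
So ∂z/∂x = −n_x/n_z = −0.51436935 and ∂z/∂y = −n_y/n_z = 0.41162963.
Intercept c from A: 558.1 + 286384.39 − 2074957.88 = −1788015.39.
At (558084, 5042200): z_contact = −287061.3 + 2075518.9 − 1788015.39 = 442.2 m.
Depth below ground = 746 − 442.2 = 304 m.

304 m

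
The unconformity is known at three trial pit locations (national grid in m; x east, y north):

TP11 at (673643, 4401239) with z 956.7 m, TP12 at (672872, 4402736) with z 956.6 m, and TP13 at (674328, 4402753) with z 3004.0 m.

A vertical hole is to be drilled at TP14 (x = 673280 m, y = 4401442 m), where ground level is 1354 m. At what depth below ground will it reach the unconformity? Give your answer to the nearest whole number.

759 m

Two edge vectors: TP11→TP12 = (-771, 1497, -0.1), TP11→TP13 = (685, 1514, 2047.3).
Normal n = (TP11→TP12) × (TP11→TP13) = (3064959.5, 1578399.8, -2192739).
So ∂z/∂x = −n_x/n_z = 1.39777671 and ∂z/∂y = −n_y/n_z = 0.71983022.
Intercept c from TP11: 956.7 − 941602.49 − 3168144.84 = −4108790.64.
At (673280, 4401442): z_contact = 941095.1 + 3168291.0 − 4108790.64 = 595.4 m.
Depth below ground = 1354 − 595.4 = 759 m.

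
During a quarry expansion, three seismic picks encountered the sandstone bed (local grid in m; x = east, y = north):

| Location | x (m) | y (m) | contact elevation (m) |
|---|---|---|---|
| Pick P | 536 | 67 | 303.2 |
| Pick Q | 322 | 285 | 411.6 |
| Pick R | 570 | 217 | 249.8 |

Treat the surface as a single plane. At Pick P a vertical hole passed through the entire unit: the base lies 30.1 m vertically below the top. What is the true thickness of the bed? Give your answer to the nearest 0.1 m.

24.3 m

Let the plane be z = a·x + b·y + c.
Pick Q−Pick P: −214a + 218b = 108.4;  Pick R−Pick P: 34a + 150b = −53.4.
Solving gives a = −0.70614, b = −0.19594.
|∇z| = √(a²+b²) = 0.73283, so dip δ = arctan(0.73283) = 36.23°.
True thickness = vertical thickness × cos δ = 30.1 × cos 36.23° = 24.3 m.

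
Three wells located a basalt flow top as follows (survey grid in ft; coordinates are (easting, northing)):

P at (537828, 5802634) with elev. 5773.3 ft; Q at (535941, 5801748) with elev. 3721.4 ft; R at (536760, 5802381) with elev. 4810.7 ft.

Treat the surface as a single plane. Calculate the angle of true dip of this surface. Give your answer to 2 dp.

46.96°

Two edge vectors: P→Q = (-1887, -886, -2051.9), P→R = (-1068, -253, -962.6).
Normal n = (P→Q) × (P→R) = (333732.9, 375003, -468837).
So ∂z/∂E = −n_x/n_z = 0.71183 and ∂z/∂N = −n_y/n_z = 0.79986.
Gradient magnitude |∇z| = √(a² + b²) = √(0.50670 + 0.63977) = 1.07074.
True dip = arctan(1.07074) = 46.96°, dipping toward SW (azimuth ≈ 222°).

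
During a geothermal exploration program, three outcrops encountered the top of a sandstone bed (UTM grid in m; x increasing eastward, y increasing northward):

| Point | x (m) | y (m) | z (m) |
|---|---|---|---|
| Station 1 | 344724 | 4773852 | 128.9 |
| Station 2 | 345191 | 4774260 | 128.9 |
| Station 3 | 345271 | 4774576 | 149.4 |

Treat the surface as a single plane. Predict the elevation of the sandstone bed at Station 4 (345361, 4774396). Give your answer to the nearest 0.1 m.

Let the plane be z = a·x + b·y + c.
Station 2−Station 1: 467a + 408b = 0;  Station 3−Station 1: 547a + 724b = 20.5.
Solving gives a = −0.072773466, b = 0.083297080.
Then c = 128.9 − a·344724 − b·4773852 = −372432.27.
At (345361, 4774396): z = −25133.1 + 397693.2 − 372432.27 = 127.9 m.

127.9 m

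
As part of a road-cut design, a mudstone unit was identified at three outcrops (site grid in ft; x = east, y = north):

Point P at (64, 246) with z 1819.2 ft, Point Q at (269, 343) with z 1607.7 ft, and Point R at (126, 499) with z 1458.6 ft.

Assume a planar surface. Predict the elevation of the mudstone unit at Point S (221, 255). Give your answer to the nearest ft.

1744 ft

Two edge vectors: Point P→Point Q = (205, 97, -211.5), Point P→Point R = (62, 253, -360.6).
Normal n = (Point P→Point Q) × (Point P→Point R) = (18531.3, 60810, 45851).
So ∂z/∂x = −n_x/n_z = −0.40416 and ∂z/∂y = −n_y/n_z = −1.32625.
Intercept c from Point P: 1819.2 + 25.87 + 326.26 = 2171.32.
At (221, 255): z = −89.3 − 338.2 + 2171.32 = 1743.8 ft.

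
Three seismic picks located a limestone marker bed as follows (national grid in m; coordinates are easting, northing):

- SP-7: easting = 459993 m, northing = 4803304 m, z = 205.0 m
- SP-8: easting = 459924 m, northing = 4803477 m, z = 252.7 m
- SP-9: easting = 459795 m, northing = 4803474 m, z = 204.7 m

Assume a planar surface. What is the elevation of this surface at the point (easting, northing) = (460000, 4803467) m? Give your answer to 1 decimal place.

276.0 m

Two edge vectors: SP-7→SP-8 = (-69, 173, 47.7), SP-7→SP-9 = (-198, 170, -0.3).
Normal n = (SP-7→SP-8) × (SP-7→SP-9) = (-8160.9, -9465.3, 22524).
So ∂z/∂easting = −n_x/n_z = 0.362320192 and ∂z/∂northing = −n_y/n_z = 0.420231753.
Intercept c from SP-7: 205 − 166664.75 − 2018500.86 = −2184960.61.
At (460000, 4803467): z = 166667.3 + 2018569.4 − 2184960.61 = 276.0 m.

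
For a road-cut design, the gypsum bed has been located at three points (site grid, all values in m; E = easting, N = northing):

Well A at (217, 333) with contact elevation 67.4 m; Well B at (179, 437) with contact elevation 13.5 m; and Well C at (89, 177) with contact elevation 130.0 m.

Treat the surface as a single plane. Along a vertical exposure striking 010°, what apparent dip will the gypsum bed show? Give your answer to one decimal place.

24.6°

Let the plane be z = a·E + b·N + c.
Well B−Well A: −38a + 104b = −53.9;  Well C−Well A: −128a − 156b = 62.6.
Solving gives a = 0.09865, b = −0.48222.
Unit vector along 010° is (sin 10°, cos 10°) = (0.1736, 0.9848).
Slope in that direction = a·(0.1736) + b·(0.9848) = −0.45777.
Apparent dip = arctan|0.45777| = 24.6° (true dip is 26.2°, so apparent ≤ true as expected).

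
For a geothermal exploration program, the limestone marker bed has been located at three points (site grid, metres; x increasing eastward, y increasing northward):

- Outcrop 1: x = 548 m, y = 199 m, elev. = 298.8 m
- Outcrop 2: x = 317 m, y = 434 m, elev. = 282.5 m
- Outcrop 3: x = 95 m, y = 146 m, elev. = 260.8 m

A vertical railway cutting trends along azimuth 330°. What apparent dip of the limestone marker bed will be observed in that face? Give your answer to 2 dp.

1.78°

Let the plane be z = a·x + b·y + c.
Outcrop 2−Outcrop 1: −231a + 235b = −16.3;  Outcrop 3−Outcrop 1: −453a − 53b = −38.
Solving gives a = 0.08251, b = 0.01174.
Unit vector along 330° is (sin 330°, cos 330°) = (-0.5000, 0.8660).
Slope in that direction = a·(-0.5000) + b·(0.8660) = −0.03108.
Apparent dip = arctan|0.03108| = 1.78° (true dip is 4.8°, so apparent ≤ true as expected).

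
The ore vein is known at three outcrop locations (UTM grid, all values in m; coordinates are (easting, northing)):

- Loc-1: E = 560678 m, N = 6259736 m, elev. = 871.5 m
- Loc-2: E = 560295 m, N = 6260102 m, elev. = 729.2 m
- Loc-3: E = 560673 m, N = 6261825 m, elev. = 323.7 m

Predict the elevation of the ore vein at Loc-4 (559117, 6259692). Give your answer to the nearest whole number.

694 m

Let the plane be z = a·E + b·N + c.
Loc-2−Loc-1: −383a + 366b = −142.3;  Loc-3−Loc-1: −5a + 2089b = −547.8.
Solving gives a = 0.12122650, b = −0.26194058.
Then c = 871.5 − a·560678 − b·6259736 = 1572581.34.
At (559117, 6259692): z = 67779.8 − 1639667.3 + 1572581.34 = 693.8 m.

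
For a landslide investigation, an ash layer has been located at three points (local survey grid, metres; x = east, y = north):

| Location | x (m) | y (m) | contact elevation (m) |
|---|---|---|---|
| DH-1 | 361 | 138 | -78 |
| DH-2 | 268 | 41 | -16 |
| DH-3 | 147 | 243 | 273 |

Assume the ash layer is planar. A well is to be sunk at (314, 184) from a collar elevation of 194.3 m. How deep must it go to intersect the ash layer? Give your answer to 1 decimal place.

180.7 m

Let the plane be z = a·x + b·y + c.
DH-2−DH-1: −93a − 97b = 62;  DH-3−DH-1: −214a + 105b = 351.
Solving gives a = −1.32874, b = 0.63477.
Then c = -78 − a·361 − b·138 = 314.08.
At (314, 184): z_contact = −417.22 + 116.80 + 314.08 = 13.65 m.
Depth below ground = 194.3 − 13.65 = 180.7 m.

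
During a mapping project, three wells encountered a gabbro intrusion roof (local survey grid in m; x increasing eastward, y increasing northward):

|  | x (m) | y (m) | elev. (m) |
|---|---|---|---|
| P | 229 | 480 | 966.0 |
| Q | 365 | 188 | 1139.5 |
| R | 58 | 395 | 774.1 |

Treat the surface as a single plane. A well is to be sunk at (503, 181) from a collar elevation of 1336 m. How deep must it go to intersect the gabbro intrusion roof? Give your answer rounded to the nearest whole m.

Let the plane be z = a·x + b·y + c.
Q−P: 136a − 292b = 173.5;  R−P: −171a − 85b = −191.9.
Solving gives a = 1.15108, b = −0.05806.
Then c = 966 − a·229 − b·480 = 730.27.
At (503, 181): z_contact = 579.0 − 10.5 + 730.27 = 1298.8 m.
Depth below ground = 1336 − 1298.8 = 37 m.

37 m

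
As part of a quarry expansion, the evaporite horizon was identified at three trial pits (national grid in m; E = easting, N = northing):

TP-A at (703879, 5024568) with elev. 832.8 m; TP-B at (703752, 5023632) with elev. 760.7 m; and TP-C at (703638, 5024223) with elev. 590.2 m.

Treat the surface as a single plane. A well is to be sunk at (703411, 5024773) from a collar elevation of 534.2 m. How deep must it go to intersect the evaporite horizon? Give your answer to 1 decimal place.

237.2 m

Let the plane be z = a·E + b·N + c.
TP-B−TP-A: −127a − 936b = −72.1;  TP-C−TP-A: −241a − 345b = −242.6.
Solving gives a = 1.112444914, b = −0.073910795.
Then c = 832.8 − a·703879 − b·5024568 = −410824.00.
At (703411, 5024773): z_contact = 782505.99 − 371384.97 − 410824.00 = 297.02 m.
Depth below ground = 534.2 − 297.02 = 237.2 m.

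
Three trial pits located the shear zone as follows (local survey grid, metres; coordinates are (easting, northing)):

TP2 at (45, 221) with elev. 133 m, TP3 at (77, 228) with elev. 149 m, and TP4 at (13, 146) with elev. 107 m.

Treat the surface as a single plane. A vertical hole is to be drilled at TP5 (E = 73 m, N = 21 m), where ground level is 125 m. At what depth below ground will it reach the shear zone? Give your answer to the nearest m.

8 m

Let the plane be z = a·E + b·N + c.
TP3−TP2: 32a + 7b = 16;  TP4−TP2: −32a − 75b = −26.
Solving gives a = 0.46783, b = 0.14706.
Then c = 133 − a·45 − b·221 = 79.45.
At (73, 21): z_contact = 34.2 + 3.1 + 79.45 = 116.7 m.
Depth below ground = 125 − 116.7 = 8 m.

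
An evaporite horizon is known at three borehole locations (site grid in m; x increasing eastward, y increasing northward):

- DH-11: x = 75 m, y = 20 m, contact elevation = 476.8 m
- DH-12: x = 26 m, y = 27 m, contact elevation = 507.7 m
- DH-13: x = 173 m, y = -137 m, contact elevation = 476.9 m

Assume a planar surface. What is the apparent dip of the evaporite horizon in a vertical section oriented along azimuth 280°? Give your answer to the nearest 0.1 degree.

31.2°

Let the plane be z = a·x + b·y + c.
DH-12−DH-11: −49a + 7b = 30.9;  DH-13−DH-11: 98a − 157b = 0.1.
Solving gives a = −0.69245, b = −0.43287.
Unit vector along 280° is (sin 280°, cos 280°) = (-0.9848, 0.1736).
Slope in that direction = a·(-0.9848) + b·(0.1736) = 0.60676.
Apparent dip = arctan|0.60676| = 31.2° (true dip is 39.2°, so apparent ≤ true as expected).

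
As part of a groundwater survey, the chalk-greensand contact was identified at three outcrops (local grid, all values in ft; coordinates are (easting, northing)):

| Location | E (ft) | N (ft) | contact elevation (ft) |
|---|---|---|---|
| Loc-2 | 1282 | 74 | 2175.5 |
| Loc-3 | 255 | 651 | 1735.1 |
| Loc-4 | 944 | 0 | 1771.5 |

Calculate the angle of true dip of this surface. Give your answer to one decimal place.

54.2°

Two edge vectors: Loc-2→Loc-3 = (-1027, 577, -440.4), Loc-2→Loc-4 = (-338, -74, -404).
Normal n = (Loc-2→Loc-3) × (Loc-2→Loc-4) = (-265697.6, -266052.8, 271024).
So ∂z/∂E = −n_x/n_z = 0.98035 and ∂z/∂N = −n_y/n_z = 0.98166.
Gradient magnitude |∇z| = √(a² + b²) = √(0.96108 + 0.96365) = 1.38735.
True dip = arctan(1.38735) = 54.2°, dipping toward SW (azimuth ≈ 225°).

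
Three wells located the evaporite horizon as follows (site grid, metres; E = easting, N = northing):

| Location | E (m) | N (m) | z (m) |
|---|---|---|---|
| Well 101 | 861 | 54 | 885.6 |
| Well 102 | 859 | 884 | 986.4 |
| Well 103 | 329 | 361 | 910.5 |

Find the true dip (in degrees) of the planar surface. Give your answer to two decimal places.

7.05°

Let the plane be z = a·E + b·N + c.
Well 102−Well 101: −2a + 830b = 100.8;  Well 103−Well 101: −532a + 307b = 24.9.
Solving gives a = 0.02331, b = 0.12150.
Gradient magnitude |∇z| = √(a² + b²) = √(0.00054 + 0.01476) = 0.12372.
True dip = arctan(0.12372) = 7.05°, dipping toward S (azimuth ≈ 191°).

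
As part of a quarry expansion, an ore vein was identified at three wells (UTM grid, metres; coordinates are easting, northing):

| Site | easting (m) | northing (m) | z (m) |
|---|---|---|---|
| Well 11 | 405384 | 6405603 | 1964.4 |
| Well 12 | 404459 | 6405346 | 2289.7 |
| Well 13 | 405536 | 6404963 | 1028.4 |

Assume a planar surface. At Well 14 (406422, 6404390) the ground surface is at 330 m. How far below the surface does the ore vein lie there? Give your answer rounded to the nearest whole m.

Let the plane be z = a·easting + b·northing + c.
Well 12−Well 11: −925a − 257b = 325.3;  Well 13−Well 11: 152a − 640b = −936.
Solving gives a = −0.71109111, b = 1.29361586.
Then c = 1964.4 − a·405384 − b·6405603 = −7996160.28.
At (406422, 6404390): z_contact = −289003.1 + 8284820.5 − 7996160.28 = -342.9 m.
Depth below ground = 330 − (-342.9) = 673 m.

673 m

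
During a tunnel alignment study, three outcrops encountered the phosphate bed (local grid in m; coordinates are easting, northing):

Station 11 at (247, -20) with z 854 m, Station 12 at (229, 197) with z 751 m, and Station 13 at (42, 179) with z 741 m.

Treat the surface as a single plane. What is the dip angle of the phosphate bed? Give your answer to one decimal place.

25.5°

Let the plane be z = a·easting + b·northing + c.
Station 12−Station 11: −18a + 217b = −103;  Station 13−Station 11: −205a + 199b = −113.
Solving gives a = 0.09838, b = −0.46649.
Gradient magnitude |∇z| = √(a² + b²) = √(0.00968 + 0.21762) = 0.47675.
True dip = arctan(0.47675) = 25.5°, dipping toward NNW (azimuth ≈ 348°).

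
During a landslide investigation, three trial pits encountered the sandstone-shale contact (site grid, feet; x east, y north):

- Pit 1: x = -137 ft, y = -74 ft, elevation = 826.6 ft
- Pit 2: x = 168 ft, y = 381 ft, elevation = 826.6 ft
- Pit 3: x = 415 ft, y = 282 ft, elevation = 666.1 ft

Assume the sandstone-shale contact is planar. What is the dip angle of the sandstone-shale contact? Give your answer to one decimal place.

31.7°

Two edge vectors: Pit 1→Pit 2 = (305, 455, 0), Pit 1→Pit 3 = (552, 356, -160.5).
Normal n = (Pit 1→Pit 2) × (Pit 1→Pit 3) = (-73027.5, 48952.5, -142580).
So ∂z/∂x = −n_x/n_z = −0.51219 and ∂z/∂y = −n_y/n_z = 0.34333.
Gradient magnitude |∇z| = √(a² + b²) = √(0.26233 + 0.11788) = 0.61661.
True dip = arctan(0.61661) = 31.7°, dipping toward SE (azimuth ≈ 124°).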